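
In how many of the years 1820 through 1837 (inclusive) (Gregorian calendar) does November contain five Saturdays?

November has 30 days; it has five Saturdays when Saturday falls among the first (month-length − 28) days — i.e. when November 1 is one of Saturday/Friday.
November 1 by year: 1820:Wed 1821:Thu 1822:Fri✓ 1823:Sat✓ 1824:Mon 1825:Tue 1826:Wed 1827:Thu 1828:Sat✓ 1829:Sun 1830:Mon 1831:Tue 1832:Thu 1833:Fri✓ 1834:Sat✓ 1835:Sun 1836:Tue 1837:Wed
Years with five Saturdays: 1822, 1823, 1828, 1833, 1834 → 5.

5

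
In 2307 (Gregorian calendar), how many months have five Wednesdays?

A month of length L has five Wednesdays iff its first Wednesday is on day ≤ L−28 (so day 1–3 in a 31-day month, 1–2 in a 30-day month, day 1 in a leap February).
Checking each month of 2307: Jan starts Tue (31d) ✓; Feb starts Fri (28d); Mar starts Fri (31d); Apr starts Mon (30d); May starts Wed (31d) ✓; Jun starts Sat (30d); Jul starts Mon (31d) ✓; Aug starts Thu (31d); Sep starts Sun (30d); Oct starts Tue (31d) ✓; Nov starts Fri (30d); Dec starts Sun (31d).
Five-Wednesday months: January, May, July, October → 4.

4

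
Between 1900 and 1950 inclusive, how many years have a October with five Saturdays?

21

October has 31 days; it has five Saturdays when Saturday falls among the first (month-length − 28) days — i.e. when October 1 is one of Saturday/Friday/Thursday.
October 1 by year: 1900:Mon 1901:Tue 1902:Wed 1903:Thu✓ 1904:Sat✓ 1905:Sun 1906:Mon 1907:Tue 1908:Thu✓ 1909:Fri✓ 1910:Sat✓ 1911:Sun 1912:Tue 1913:Wed 1914:Thu✓ …(21 more)… 1936:Thu✓ 1937:Fri✓ 1938:Sat✓ 1939:Sun 1940:Tue 1941:Wed 1942:Thu✓ 1943:Fri✓ 1944:Sun 1945:Mon 1946:Tue 1947:Wed 1948:Fri✓ 1949:Sat✓ 1950:Sun
Years with five Saturdays: 1903, 1904, 1908, 1909, 1910, 1914, 1915, 1920, 1921, 1925, 1926, 1927, 1931, 1932, 1936, 1937, 1938, 1942, 1943, 1948, 1949 → 21.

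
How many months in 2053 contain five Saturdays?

A month of length L has five Saturdays iff its first Saturday is on day ≤ L−28 (so day 1–3 in a 31-day month, 1–2 in a 30-day month, day 1 in a leap February).
Checking each month of 2053: Jan starts Wed (31d); Feb starts Sat (28d); Mar starts Sat (31d) ✓; Apr starts Tue (30d); May starts Thu (31d) ✓; Jun starts Sun (30d); Jul starts Tue (31d); Aug starts Fri (31d) ✓; Sep starts Mon (30d); Oct starts Wed (31d); Nov starts Sat (30d) ✓; Dec starts Mon (31d).
Five-Saturday months: March, May, August, November → 4.

4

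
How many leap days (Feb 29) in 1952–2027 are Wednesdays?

3

Leap years in 1952–2027: 19 of them.
Feb 29 weekday advances by 5 (mod 7) from one leap year to the next four years later (or differs when a century non-leap intervenes).
Leap-day weekdays: 1952:Fri 1956:Wed✓ 1960:Mon 1964:Sat 1968:Thu 1972:Tue 1976:Sun 1980:Fri 1984:Wed✓ 1988:Mon 1992:Sat 1996:Thu 2000:Tue 2004:Sun 2008:Fri 2012:Wed✓ 2016:Mon 2020:Sat 2024:Thu
Wednesday: 1956, 1984, 2012 → 3.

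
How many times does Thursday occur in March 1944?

March 1944 has 31 days and begins on Wednesday.
The first Thursday is March 2.
Thursdays fall on 2, 9, 16, 23, 30 — that's 5.

5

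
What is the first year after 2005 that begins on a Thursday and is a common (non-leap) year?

Jan 1 advances by 2 weekdays after a leap year and by 1 after a common year.
2005: Jan 1 is Saturday.
2006: Sunday
2007: Monday
2008: Tuesday (leap)
2009: Thursday
2009 begins on a Thursday and is a common year.

2009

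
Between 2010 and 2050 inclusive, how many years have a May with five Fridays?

17

May has 31 days; it has five Fridays when Friday falls among the first (month-length − 28) days — i.e. when May 1 is one of Friday/Thursday/Wednesday.
May 1 by year: 2010:Sat 2011:Sun 2012:Tue 2013:Wed✓ 2014:Thu✓ 2015:Fri✓ 2016:Sun 2017:Mon 2018:Tue 2019:Wed✓ 2020:Fri✓ 2021:Sat 2022:Sun 2023:Mon 2024:Wed✓ …(11 more)… 2036:Thu✓ 2037:Fri✓ 2038:Sat 2039:Sun 2040:Tue 2041:Wed✓ 2042:Thu✓ 2043:Fri✓ 2044:Sun 2045:Mon 2046:Tue 2047:Wed✓ 2048:Fri✓ 2049:Sat 2050:Sun
Years with five Fridays: 2013, 2014, 2015, 2019, 2020, 2024, 2025, 2026, 2030, 2031, 2036, 2037, 2041, 2042, 2043, 2047, 2048 → 17.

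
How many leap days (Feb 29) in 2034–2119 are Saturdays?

3

Leap years in 2034–2119: 20 of them.
Feb 29 weekday advances by 5 (mod 7) from one leap year to the next four years later (or differs when a century non-leap intervenes).
Leap-day weekdays: 2036:Fri 2040:Wed 2044:Mon 2048:Sat✓ 2052:Thu 2056:Tue 2060:Sun 2064:Fri 2068:Wed 2072:Mon 2076:Sat✓ 2080:Thu 2084:Tue 2088:Sun 2092:Fri 2096:Wed 2104:Fri 2108:Wed 2112:Mon 2116:Sat✓
Saturday: 2048, 2076, 2116 → 3.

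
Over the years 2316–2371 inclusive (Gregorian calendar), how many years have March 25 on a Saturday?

8

Track March 25's weekday year by year (advancing +1, or +2 across a Feb 29):
  2316: Sat ✓  2317: Sun (+1)  2318: Mon (+1)  2319: Tue (+1)  2320: Thu (+2)
  2321: Fri (+1)  2322: Sat (+1) ✓  2323: Sun (+1)  2324: Tue (+2)  2325: Wed (+1)
  2326: Thu (+1)  2327: Fri (+1)  2328: Sun (+2)  2329: Mon (+1)  … (28 more years) …
  2358: Tue (+1)  2359: Wed (+1)  2360: Fri (+2)  2361: Sat (+1) ✓  2362: Sun (+1)
  2363: Mon (+1)  2364: Wed (+2)  2365: Thu (+1)  2366: Fri (+1)  2367: Sat (+1) ✓
  2368: Mon (+2)  2369: Tue (+1)  2370: Wed (+1)  2371: Thu (+1)
Saturday years: 2316, 2322, 2333, 2339, 2344, 2350, 2361, 2367 — 8 in total.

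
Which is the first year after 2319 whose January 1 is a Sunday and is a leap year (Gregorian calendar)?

2328

Jan 1 advances by 2 weekdays after a leap year and by 1 after a common year.
2319: Jan 1 is Wednesday.
2320: Thursday (leap)
2321: Saturday
2322: Sunday
2323: Monday
2324: Tuesday (leap)
2325: Thursday
2326: Friday
2327: Saturday
2328: Sunday (leap)
2328 begins on a Sunday and is a leap year.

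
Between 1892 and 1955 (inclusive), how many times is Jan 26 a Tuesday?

Track Jan 26's weekday year by year (advancing +1, or +2 across a Feb 29):
  1892: Tue ✓  1893: Thu (+2)  1894: Fri (+1)  1895: Sat (+1)  1896: Sun (+1)
  1897: Tue (+2) ✓  1898: Wed (+1)  1899: Thu (+1)  1900: Fri (+1)  1901: Sat (+1)
  1902: Sun (+1)  1903: Mon (+1)  1904: Tue (+1) ✓  1905: Thu (+2)  … (36 more years) …
  1942: Mon (+1)  1943: Tue (+1) ✓  1944: Wed (+1)  1945: Fri (+2)  1946: Sat (+1)
  1947: Sun (+1)  1948: Mon (+1)  1949: Wed (+2)  1950: Thu (+1)  1951: Fri (+1)
  1952: Sat (+1)  1953: Mon (+2)  1954: Tue (+1) ✓  1955: Wed (+1)
Tuesday years: 1892, 1897, 1904, 1909, 1915, 1926, 1932, 1937, 1943, 1954 — 10 in total.

10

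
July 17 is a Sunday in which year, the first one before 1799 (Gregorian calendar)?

1796

From one year to the next, a fixed date's weekday advances by 1, or by 2 when a Feb 29 lies between the two dates.
1799: July 17 is Wednesday.
1798: Tuesday (−1)
1797: Monday (−1)
1796: Sunday (−1)
July 17 falls on a Sunday in 1796.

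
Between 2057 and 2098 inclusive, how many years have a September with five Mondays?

13

September has 30 days; it has five Mondays when Monday falls among the first (month-length − 28) days — i.e. when September 1 is one of Monday/Sunday.
September 1 by year: 2057:Sat 2058:Sun✓ 2059:Mon✓ 2060:Wed 2061:Thu 2062:Fri 2063:Sat 2064:Mon✓ 2065:Tue 2066:Wed 2067:Thu 2068:Sat 2069:Sun✓ 2070:Mon✓ 2071:Tue …(12 more)… 2084:Fri 2085:Sat 2086:Sun✓ 2087:Mon✓ 2088:Wed 2089:Thu 2090:Fri 2091:Sat 2092:Mon✓ 2093:Tue 2094:Wed 2095:Thu 2096:Sat 2097:Sun✓ 2098:Mon✓
Years with five Mondays: 2058, 2059, 2064, 2069, 2070, 2075, 2080, 2081, 2086, 2087, 2092, 2097, 2098 → 13.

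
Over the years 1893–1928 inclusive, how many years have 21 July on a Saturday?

6

Track 21 July's weekday year by year (advancing +1, or +2 across a Feb 29):
  1893: Fri  1894: Sat (+1) ✓  1895: Sun (+1)  1896: Tue (+2)  1897: Wed (+1)
  1898: Thu (+1)  1899: Fri (+1)  1900: Sat (+1) ✓  1901: Sun (+1)  1902: Mon (+1)
  1903: Tue (+1)  1904: Thu (+2)  1905: Fri (+1)  1906: Sat (+1) ✓  … (8 more years) …
  1915: Wed (+1)  1916: Fri (+2)  1917: Sat (+1) ✓  1918: Sun (+1)  1919: Mon (+1)
  1920: Wed (+2)  1921: Thu (+1)  1922: Fri (+1)  1923: Sat (+1) ✓  1924: Mon (+2)
  1925: Tue (+1)  1926: Wed (+1)  1927: Thu (+1)  1928: Sat (+2) ✓
Saturday years: 1894, 1900, 1906, 1917, 1923, 1928 — 6 in total.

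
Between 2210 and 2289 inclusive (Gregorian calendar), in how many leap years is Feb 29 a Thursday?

3

Leap years in 2210–2289: 20 of them.
Feb 29 weekday advances by 5 (mod 7) from one leap year to the next four years later (or differs when a century non-leap intervenes).
Leap-day weekdays: 2212:Sat 2216:Thu✓ 2220:Tue 2224:Sun 2228:Fri 2232:Wed 2236:Mon 2240:Sat 2244:Thu✓ 2248:Tue 2252:Sun 2256:Fri 2260:Wed 2264:Mon 2268:Sat 2272:Thu✓ 2276:Tue 2280:Sun 2284:Fri 2288:Wed
Thursday: 2216, 2244, 2272 → 3.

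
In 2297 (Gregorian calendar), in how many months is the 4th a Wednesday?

1

Check the 4th of each month of 2297: Jan 4: Mon, Feb 4: Thu, Mar 4: Thu, Apr 4: Sun, May 4: Tue, Jun 4: Fri, Jul 4: Sun, Aug 4: Wed, Sep 4: Sat, Oct 4: Mon, Nov 4: Thu, Dec 4: Sat.
Wednesday occurs in August — 1 month.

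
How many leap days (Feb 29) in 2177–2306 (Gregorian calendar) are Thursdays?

3

Leap years in 2177–2306: 30 of them.
Feb 29 weekday advances by 5 (mod 7) from one leap year to the next four years later (or differs when a century non-leap intervenes).
Leap-day weekdays: 2180:Tue 2184:Sun 2188:Fri 2192:Wed 2196:Mon 2204:Wed 2208:Mon 2212:Sat 2216:Thu✓ 2220:Tue 2224:Sun 2228:Fri 2232:Wed …(4 more)… 2252:Sun 2256:Fri 2260:Wed 2264:Mon 2268:Sat 2272:Thu✓ 2276:Tue 2280:Sun 2284:Fri 2288:Wed 2292:Mon 2296:Sat 2304:Mon
Thursday: 2216, 2244, 2272 → 3.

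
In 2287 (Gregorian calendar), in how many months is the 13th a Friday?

Check the 13th of each month of 2287: Jan 13: Thu, Feb 13: Sun, Mar 13: Sun, Apr 13: Wed, May 13: Fri, Jun 13: Mon, Jul 13: Wed, Aug 13: Sat, Sep 13: Tue, Oct 13: Thu, Nov 13: Sun, Dec 13: Tue.
Friday occurs in May — 1 month.

1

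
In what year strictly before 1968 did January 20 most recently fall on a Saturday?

From one year to the next, a fixed date's weekday advances by 1, or by 2 when a Feb 29 lies between the two dates.
1968: January 20 is Saturday.
1967: Friday (−1)
1966: Thursday (−1)
1965: Wednesday (−1)
1964: Monday (−2)
1963: Sunday (−1)
1962: Saturday (−1)
January 20 falls on a Saturday in 1962.

1962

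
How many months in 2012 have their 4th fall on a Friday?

Check the 4th of each month of 2012: Jan 4: Wed, Feb 4: Sat, Mar 4: Sun, Apr 4: Wed, May 4: Fri, Jun 4: Mon, Jul 4: Wed, Aug 4: Sat, Sep 4: Tue, Oct 4: Thu, Nov 4: Sun, Dec 4: Tue.
Friday occurs in May — 1 month.

1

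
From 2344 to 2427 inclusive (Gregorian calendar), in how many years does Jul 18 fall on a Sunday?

Track Jul 18's weekday year by year (advancing +1, or +2 across a Feb 29):
  2344: Tue  2345: Wed (+1)  2346: Thu (+1)  2347: Fri (+1)  2348: Sun (+2) ✓
  2349: Mon (+1)  2350: Tue (+1)  2351: Wed (+1)  2352: Fri (+2)  2353: Sat (+1)
  2354: Sun (+1) ✓  2355: Mon (+1)  2356: Wed (+2)  2357: Thu (+1)  … (56 more years) …
  2414: Fri (+1)  2415: Sat (+1)  2416: Mon (+2)  2417: Tue (+1)  2418: Wed (+1)
  2419: Thu (+1)  2420: Sat (+2)  2421: Sun (+1) ✓  2422: Mon (+1)  2423: Tue (+1)
  2424: Thu (+2)  2425: Fri (+1)  2426: Sat (+1)  2427: Sun (+1) ✓
Sunday years: 2348, 2354, 2365, 2371, 2376, 2382, 2393, 2399, 2404, 2410, 2421, 2427 — 12 in total.

12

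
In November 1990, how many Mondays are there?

4

November 1990 has 30 days and begins on Thursday.
The first Monday is November 5.
Mondays fall on 5, 12, 19, 26 — that's 4.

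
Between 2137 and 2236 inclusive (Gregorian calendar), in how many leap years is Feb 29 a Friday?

3

Leap years in 2137–2236: 24 of them.
Feb 29 weekday advances by 5 (mod 7) from one leap year to the next four years later (or differs when a century non-leap intervenes).
Leap-day weekdays: 2140:Mon 2144:Sat 2148:Thu 2152:Tue 2156:Sun 2160:Fri✓ 2164:Wed 2168:Mon 2172:Sat 2176:Thu 2180:Tue 2184:Sun 2188:Fri✓ 2192:Wed 2196:Mon 2204:Wed 2208:Mon 2212:Sat 2216:Thu 2220:Tue 2224:Sun 2228:Fri✓ 2232:Wed 2236:Mon
Friday: 2160, 2188, 2228 → 3.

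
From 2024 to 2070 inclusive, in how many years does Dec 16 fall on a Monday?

7

Track Dec 16's weekday year by year (advancing +1, or +2 across a Feb 29):
  2024: Mon ✓  2025: Tue (+1)  2026: Wed (+1)  2027: Thu (+1)  2028: Sat (+2)
  2029: Sun (+1)  2030: Mon (+1) ✓  2031: Tue (+1)  2032: Thu (+2)  2033: Fri (+1)
  2034: Sat (+1)  2035: Sun (+1)  2036: Tue (+2)  2037: Wed (+1)  … (19 more years) …
  2057: Sun (+1)  2058: Mon (+1) ✓  2059: Tue (+1)  2060: Thu (+2)  2061: Fri (+1)
  2062: Sat (+1)  2063: Sun (+1)  2064: Tue (+2)  2065: Wed (+1)  2066: Thu (+1)
  2067: Fri (+1)  2068: Sun (+2)  2069: Mon (+1) ✓  2070: Tue (+1)
Monday years: 2024, 2030, 2041, 2047, 2052, 2058, 2069 — 7 in total.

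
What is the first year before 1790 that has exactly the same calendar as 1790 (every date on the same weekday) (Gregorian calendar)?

1779

Two years share a calendar iff Jan 1 falls on the same weekday and both are leap or both are common. 1790: Jan 1 is Friday, common year.
1789: Jan 1 Thursday, common
1788: Jan 1 Tuesday, leap
1787: Jan 1 Monday, common
1786: Jan 1 Sunday, common
1785: Jan 1 Saturday, common
1784: Jan 1 Thursday, leap
1783: Jan 1 Wednesday, common
1782: Jan 1 Tuesday, common
1781: Jan 1 Monday, common
1780: Jan 1 Saturday, leap
1779: Jan 1 Friday, common
1779 matches on both conditions.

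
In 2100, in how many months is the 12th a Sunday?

Check the 12th of each month of 2100: Jan 12: Tue, Feb 12: Fri, Mar 12: Fri, Apr 12: Mon, May 12: Wed, Jun 12: Sat, Jul 12: Mon, Aug 12: Thu, Sep 12: Sun, Oct 12: Tue, Nov 12: Fri, Dec 12: Sun.
Sunday occurs in September, December — 2 months.

2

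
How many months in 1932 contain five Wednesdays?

A month of length L has five Wednesdays iff its first Wednesday is on day ≤ L−28 (so day 1–3 in a 31-day month, 1–2 in a 30-day month, day 1 in a leap February).
Checking each month of 1932: Jan starts Fri (31d); Feb starts Mon (29d); Mar starts Tue (31d) ✓; Apr starts Fri (30d); May starts Sun (31d); Jun starts Wed (30d) ✓; Jul starts Fri (31d); Aug starts Mon (31d) ✓; Sep starts Thu (30d); Oct starts Sat (31d); Nov starts Tue (30d) ✓; Dec starts Thu (31d).
Five-Wednesday months: March, June, August, November → 4.

4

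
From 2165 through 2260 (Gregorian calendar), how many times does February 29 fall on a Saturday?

3

Leap years in 2165–2260: 23 of them.
Feb 29 weekday advances by 5 (mod 7) from one leap year to the next four years later (or differs when a century non-leap intervenes).
Leap-day weekdays: 2168:Mon 2172:Sat✓ 2176:Thu 2180:Tue 2184:Sun 2188:Fri 2192:Wed 2196:Mon 2204:Wed 2208:Mon 2212:Sat✓ 2216:Thu 2220:Tue 2224:Sun 2228:Fri 2232:Wed 2236:Mon 2240:Sat✓ 2244:Thu 2248:Tue 2252:Sun 2256:Fri 2260:Wed
Saturday: 2172, 2212, 2240 → 3.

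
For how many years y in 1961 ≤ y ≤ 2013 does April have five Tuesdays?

April has 30 days; it has five Tuesdays when Tuesday falls among the first (month-length − 28) days — i.e. when April 1 is one of Tuesday/Monday.
April 1 by year: 1961:Sat 1962:Sun 1963:Mon✓ 1964:Wed 1965:Thu 1966:Fri 1967:Sat 1968:Mon✓ 1969:Tue✓ 1970:Wed 1971:Thu 1972:Sat 1973:Sun 1974:Mon✓ 1975:Tue✓ …(23 more)… 1999:Thu 2000:Sat 2001:Sun 2002:Mon✓ 2003:Tue✓ 2004:Thu 2005:Fri 2006:Sat 2007:Sun 2008:Tue✓ 2009:Wed 2010:Thu 2011:Fri 2012:Sun 2013:Mon✓
Years with five Tuesdays: 1963, 1968, 1969, 1974, 1975, 1980, 1985, 1986, 1991, 1996, 1997, 2002, 2003, 2008, 2013 → 15.

15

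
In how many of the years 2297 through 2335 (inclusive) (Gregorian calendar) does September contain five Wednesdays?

September has 30 days; it has five Wednesdays when Wednesday falls among the first (month-length − 28) days — i.e. when September 1 is one of Wednesday/Tuesday.
September 1 by year: 2297:Wed✓ 2298:Thu 2299:Fri 2300:Sat 2301:Sun 2302:Mon 2303:Tue✓ 2304:Thu 2305:Fri 2306:Sat 2307:Sun 2308:Tue✓ 2309:Wed✓ 2310:Thu 2311:Fri …(9 more)… 2321:Thu 2322:Fri 2323:Sat 2324:Mon 2325:Tue✓ 2326:Wed✓ 2327:Thu 2328:Sat 2329:Sun 2330:Mon 2331:Tue✓ 2332:Thu 2333:Fri 2334:Sat 2335:Sun
Years with five Wednesdays: 2297, 2303, 2308, 2309, 2314, 2315, 2320, 2325, 2326, 2331 → 10.

10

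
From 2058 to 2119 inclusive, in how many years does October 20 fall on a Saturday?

Track October 20's weekday year by year (advancing +1, or +2 across a Feb 29):
  2058: Sun  2059: Mon (+1)  2060: Wed (+2)  2061: Thu (+1)  2062: Fri (+1)
  2063: Sat (+1) ✓  2064: Mon (+2)  2065: Tue (+1)  2066: Wed (+1)  2067: Thu (+1)
  2068: Sat (+2) ✓  2069: Sun (+1)  2070: Mon (+1)  2071: Tue (+1)  … (34 more years) …
  2106: Wed (+1)  2107: Thu (+1)  2108: Sat (+2) ✓  2109: Sun (+1)  2110: Mon (+1)
  2111: Tue (+1)  2112: Thu (+2)  2113: Fri (+1)  2114: Sat (+1) ✓  2115: Sun (+1)
  2116: Tue (+2)  2117: Wed (+1)  2118: Thu (+1)  2119: Fri (+1)
Saturday years: 2063, 2068, 2074, 2085, 2091, 2096, 2103, 2108, 2114 — 9 in total.

9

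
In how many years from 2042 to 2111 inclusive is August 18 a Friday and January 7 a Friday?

2

Check each year's weekday for August 18 and January 7:
  2042: Mon/Tue  2043: Tue/Wed  2044: Thu/Thu  2045: Fri/Sat  2046: Sat/Sun  2047: Sun/Mon  2048: Tue/Tue  2049: Wed/Thu  2050: Thu/Fri  2051: Fri/Sat  2052: Sun/Sun  2053: Mon/Tue  2054: Tue/Wed  2055: Wed/Thu  …(42 more)…  2098: Mon/Tue  2099: Tue/Wed  2100: Wed/Thu  2101: Thu/Fri  2102: Fri/Sat  2103: Sat/Sun  2104: Mon/Mon  2105: Tue/Wed  2106: Wed/Thu  2107: Thu/Fri  2108: Sat/Sat  2109: Sun/Mon  2110: Mon/Tue  2111: Tue/Wed
Both conditions hold in: 2056, 2084 — 2.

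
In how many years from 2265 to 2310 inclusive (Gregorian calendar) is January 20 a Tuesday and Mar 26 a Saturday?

0

Check each year's weekday for January 20 and Mar 26:
  2265: Fri/Sun  2266: Sat/Mon  2267: Sun/Tue  2268: Mon/Thu  2269: Wed/Fri  2270: Thu/Sat  2271: Fri/Sun  2272: Sat/Tue  2273: Mon/Wed  2274: Tue/Thu  2275: Wed/Fri  2276: Thu/Sun  2277: Sat/Mon  2278: Sun/Tue  …(18 more)…  2297: Wed/Fri  2298: Thu/Sat  2299: Fri/Sun  2300: Sat/Mon  2301: Sun/Tue  2302: Mon/Wed  2303: Tue/Thu  2304: Wed/Sat  2305: Fri/Sun  2306: Sat/Mon  2307: Sun/Tue  2308: Mon/Thu  2309: Wed/Fri  2310: Thu/Sat
Both conditions hold in: no year — 0.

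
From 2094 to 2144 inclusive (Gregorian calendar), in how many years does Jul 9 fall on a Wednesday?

Track Jul 9's weekday year by year (advancing +1, or +2 across a Feb 29):
  2094: Fri  2095: Sat (+1)  2096: Mon (+2)  2097: Tue (+1)  2098: Wed (+1) ✓
  2099: Thu (+1)  2100: Fri (+1)  2101: Sat (+1)  2102: Sun (+1)  2103: Mon (+1)
  2104: Wed (+2) ✓  2105: Thu (+1)  2106: Fri (+1)  2107: Sat (+1)  … (23 more years) …
  2131: Mon (+1)  2132: Wed (+2) ✓  2133: Thu (+1)  2134: Fri (+1)  2135: Sat (+1)
  2136: Mon (+2)  2137: Tue (+1)  2138: Wed (+1) ✓  2139: Thu (+1)  2140: Sat (+2)
  2141: Sun (+1)  2142: Mon (+1)  2143: Tue (+1)  2144: Thu (+2)
Wednesday years: 2098, 2104, 2110, 2121, 2127, 2132, 2138 — 7 in total.

7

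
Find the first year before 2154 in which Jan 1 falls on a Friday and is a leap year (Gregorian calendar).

2140

Jan 1 advances by 2 weekdays after a leap year and by 1 after a common year.
2154: Jan 1 is Tuesday.
2153: Monday
2152: Saturday (leap)
2151: Friday
2150: Thursday
2149: Wednesday
2148: Monday (leap)
2147: Sunday
2146: Saturday
2145: Friday
2144: Wednesday (leap)
2143: Tuesday
2142: Monday
2141: Sunday
2140: Friday (leap)
2140 begins on a Friday and is a leap year.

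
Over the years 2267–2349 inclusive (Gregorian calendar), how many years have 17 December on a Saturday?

Track 17 December's weekday year by year (advancing +1, or +2 across a Feb 29):
  2267: Tue  2268: Thu (+2)  2269: Fri (+1)  2270: Sat (+1) ✓  2271: Sun (+1)
  2272: Tue (+2)  2273: Wed (+1)  2274: Thu (+1)  2275: Fri (+1)  2276: Sun (+2)
  2277: Mon (+1)  2278: Tue (+1)  2279: Wed (+1)  2280: Fri (+2)  … (55 more years) …
  2336: Thu (+2)  2337: Fri (+1)  2338: Sat (+1) ✓  2339: Sun (+1)  2340: Tue (+2)
  2341: Wed (+1)  2342: Thu (+1)  2343: Fri (+1)  2344: Sun (+2)  2345: Mon (+1)
  2346: Tue (+1)  2347: Wed (+1)  2348: Fri (+2)  2349: Sat (+1) ✓
Saturday years: 2270, 2281, 2287, 2292, 2298, 2304, 2310, 2321, 2327, 2332, 2338, 2349 — 12 in total.

12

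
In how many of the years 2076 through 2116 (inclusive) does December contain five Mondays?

17

December has 31 days; it has five Mondays when Monday falls among the first (month-length − 28) days — i.e. when December 1 is one of Monday/Sunday/Saturday.
December 1 by year: 2076:Tue 2077:Wed 2078:Thu 2079:Fri 2080:Sun✓ 2081:Mon✓ 2082:Tue 2083:Wed 2084:Fri 2085:Sat✓ 2086:Sun✓ 2087:Mon✓ 2088:Wed 2089:Thu 2090:Fri …(11 more)… 2102:Fri 2103:Sat✓ 2104:Mon✓ 2105:Tue 2106:Wed 2107:Thu 2108:Sat✓ 2109:Sun✓ 2110:Mon✓ 2111:Tue 2112:Thu 2113:Fri 2114:Sat✓ 2115:Sun✓ 2116:Tue
Years with five Mondays: 2080, 2081, 2085, 2086, 2087, 2091, 2092, 2096, 2097, 2098, 2103, 2104, 2108, 2109, 2110, 2114, 2115 → 17.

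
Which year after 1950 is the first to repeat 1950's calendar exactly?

Two years share a calendar iff Jan 1 falls on the same weekday and both are leap or both are common. 1950: Jan 1 is Sunday, common year.
1951: Jan 1 Monday, common
1952: Jan 1 Tuesday, leap
1953: Jan 1 Thursday, common
1954: Jan 1 Friday, common
1955: Jan 1 Saturday, common
1956: Jan 1 Sunday, leap
1957: Jan 1 Tuesday, common
1958: Jan 1 Wednesday, common
1959: Jan 1 Thursday, common
1960: Jan 1 Friday, leap
1961: Jan 1 Sunday, common
1961 matches on both conditions.

1961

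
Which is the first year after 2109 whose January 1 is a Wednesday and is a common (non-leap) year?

2110

Jan 1 advances by 2 weekdays after a leap year and by 1 after a common year.
2109: Jan 1 is Tuesday.
2110: Wednesday
2110 begins on a Wednesday and is a common year.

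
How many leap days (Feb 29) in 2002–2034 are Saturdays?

Leap years in 2002–2034: 8 of them.
Feb 29 weekday advances by 5 (mod 7) from one leap year to the next four years later (or differs when a century non-leap intervenes).
Leap-day weekdays: 2004:Sun 2008:Fri 2012:Wed 2016:Mon 2020:Sat✓ 2024:Thu 2028:Tue 2032:Sun
Saturday: 2020 → 1.

1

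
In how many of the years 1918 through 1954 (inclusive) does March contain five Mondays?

March has 31 days; it has five Mondays when Monday falls among the first (month-length − 28) days — i.e. when March 1 is one of Monday/Sunday/Saturday.
March 1 by year: 1918:Fri 1919:Sat✓ 1920:Mon✓ 1921:Tue 1922:Wed 1923:Thu 1924:Sat✓ 1925:Sun✓ 1926:Mon✓ 1927:Tue 1928:Thu 1929:Fri 1930:Sat✓ 1931:Sun✓ 1932:Tue …(7 more)… 1940:Fri 1941:Sat✓ 1942:Sun✓ 1943:Mon✓ 1944:Wed 1945:Thu 1946:Fri 1947:Sat✓ 1948:Mon✓ 1949:Tue 1950:Wed 1951:Thu 1952:Sat✓ 1953:Sun✓ 1954:Mon✓
Years with five Mondays: 1919, 1920, 1924, 1925, 1926, 1930, 1931, 1936, 1937, 1941, 1942, 1943, 1947, 1948, 1952, 1953, 1954 → 17.

17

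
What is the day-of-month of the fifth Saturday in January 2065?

31

January 1, 2065 is a Thursday, so the first Saturday is the 3rd.
The fifth Saturday is 3 + 28 = 31.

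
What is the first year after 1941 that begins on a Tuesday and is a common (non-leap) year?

1946

Jan 1 advances by 2 weekdays after a leap year and by 1 after a common year.
1941: Jan 1 is Wednesday.
1942: Thursday
1943: Friday
1944: Saturday (leap)
1945: Monday
1946: Tuesday
1946 begins on a Tuesday and is a common year.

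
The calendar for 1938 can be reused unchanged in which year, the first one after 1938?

Two years share a calendar iff Jan 1 falls on the same weekday and both are leap or both are common. 1938: Jan 1 is Saturday, common year.
1939: Jan 1 Sunday, common
1940: Jan 1 Monday, leap
1941: Jan 1 Wednesday, common
1942: Jan 1 Thursday, common
1943: Jan 1 Friday, common
1944: Jan 1 Saturday, leap
1945: Jan 1 Monday, common
1946: Jan 1 Tuesday, common
1947: Jan 1 Wednesday, common
1948: Jan 1 Thursday, leap
1949: Jan 1 Saturday, common
1949 matches on both conditions.

1949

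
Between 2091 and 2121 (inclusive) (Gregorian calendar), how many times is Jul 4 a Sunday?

4

Track Jul 4's weekday year by year (advancing +1, or +2 across a Feb 29):
  2091: Wed  2092: Fri (+2)  2093: Sat (+1)  2094: Sun (+1) ✓  2095: Mon (+1)
  2096: Wed (+2)  2097: Thu (+1)  2098: Fri (+1)  2099: Sat (+1)  2100: Sun (+1) ✓
  2101: Mon (+1)  2102: Tue (+1)  2103: Wed (+1)  2104: Fri (+2)  … (3 more years) …
  2108: Wed (+2)  2109: Thu (+1)  2110: Fri (+1)  2111: Sat (+1)  2112: Mon (+2)
  2113: Tue (+1)  2114: Wed (+1)  2115: Thu (+1)  2116: Sat (+2)  2117: Sun (+1) ✓
  2118: Mon (+1)  2119: Tue (+1)  2120: Thu (+2)  2121: Fri (+1)
Sunday years: 2094, 2100, 2106, 2117 — 4 in total.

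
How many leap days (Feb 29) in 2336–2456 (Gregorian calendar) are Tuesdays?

Leap years in 2336–2456: 31 of them.
Feb 29 weekday advances by 5 (mod 7) from one leap year to the next four years later (or differs when a century non-leap intervenes).
Leap-day weekdays: 2336:Sat 2340:Thu 2344:Tue✓ 2348:Sun 2352:Fri 2356:Wed 2360:Mon 2364:Sat 2368:Thu 2372:Tue✓ 2376:Sun 2380:Fri 2384:Wed …(5 more)… 2408:Fri 2412:Wed 2416:Mon 2420:Sat 2424:Thu 2428:Tue✓ 2432:Sun 2436:Fri 2440:Wed 2444:Mon 2448:Sat 2452:Thu 2456:Tue✓
Tuesday: 2344, 2372, 2400, 2428, 2456 → 5.

5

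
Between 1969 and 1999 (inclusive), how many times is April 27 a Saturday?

4

Track April 27's weekday year by year (advancing +1, or +2 across a Feb 29):
  1969: Sun  1970: Mon (+1)  1971: Tue (+1)  1972: Thu (+2)  1973: Fri (+1)
  1974: Sat (+1) ✓  1975: Sun (+1)  1976: Tue (+2)  1977: Wed (+1)  1978: Thu (+1)
  1979: Fri (+1)  1980: Sun (+2)  1981: Mon (+1)  1982: Tue (+1)  … (3 more years) …
  1986: Sun (+1)  1987: Mon (+1)  1988: Wed (+2)  1989: Thu (+1)  1990: Fri (+1)
  1991: Sat (+1) ✓  1992: Mon (+2)  1993: Tue (+1)  1994: Wed (+1)  1995: Thu (+1)
  1996: Sat (+2) ✓  1997: Sun (+1)  1998: Mon (+1)  1999: Tue (+1)
Saturday years: 1974, 1985, 1991, 1996 — 4 in total.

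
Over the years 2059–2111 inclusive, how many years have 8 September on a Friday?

6

Track 8 September's weekday year by year (advancing +1, or +2 across a Feb 29):
  2059: Mon  2060: Wed (+2)  2061: Thu (+1)  2062: Fri (+1) ✓  2063: Sat (+1)
  2064: Mon (+2)  2065: Tue (+1)  2066: Wed (+1)  2067: Thu (+1)  2068: Sat (+2)
  2069: Sun (+1)  2070: Mon (+1)  2071: Tue (+1)  2072: Thu (+2)  … (25 more years) …
  2098: Mon (+1)  2099: Tue (+1)  2100: Wed (+1)  2101: Thu (+1)  2102: Fri (+1) ✓
  2103: Sat (+1)  2104: Mon (+2)  2105: Tue (+1)  2106: Wed (+1)  2107: Thu (+1)
  2108: Sat (+2)  2109: Sun (+1)  2110: Mon (+1)  2111: Tue (+1)
Friday years: 2062, 2073, 2079, 2084, 2090, 2102 — 6 in total.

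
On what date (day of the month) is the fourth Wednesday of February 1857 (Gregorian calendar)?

February 1, 1857 is a Sunday, so the first Wednesday is the 4th.
The fourth Wednesday is 4 + 21 = 25.

25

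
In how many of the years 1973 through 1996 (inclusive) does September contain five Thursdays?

September has 30 days; it has five Thursdays when Thursday falls among the first (month-length − 28) days — i.e. when September 1 is one of Thursday/Wednesday.
September 1 by year: 1973:Sat 1974:Sun 1975:Mon 1976:Wed✓ 1977:Thu✓ 1978:Fri 1979:Sat 1980:Mon 1981:Tue 1982:Wed✓ 1983:Thu✓ 1984:Sat 1985:Sun 1986:Mon 1987:Tue 1988:Thu✓ 1989:Fri 1990:Sat 1991:Sun 1992:Tue 1993:Wed✓ 1994:Thu✓ 1995:Fri 1996:Sun
Years with five Thursdays: 1976, 1977, 1982, 1983, 1988, 1993, 1994 → 7.

7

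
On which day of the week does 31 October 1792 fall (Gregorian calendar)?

January 1, 1792 is a Sunday.
October 31 is day 305 of the year, i.e. 304 days after Jan 1.
304 mod 7 = 3, so advance 3 weekdays from Sunday: Wednesday.

Wednesday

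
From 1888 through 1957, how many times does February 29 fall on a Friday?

2

Leap years in 1888–1957: 17 of them.
Feb 29 weekday advances by 5 (mod 7) from one leap year to the next four years later (or differs when a century non-leap intervenes).
Leap-day weekdays: 1888:Wed 1892:Mon 1896:Sat 1904:Mon 1908:Sat 1912:Thu 1916:Tue 1920:Sun 1924:Fri✓ 1928:Wed 1932:Mon 1936:Sat 1940:Thu 1944:Tue 1948:Sun 1952:Fri✓ 1956:Wed
Friday: 1924, 1952 → 2.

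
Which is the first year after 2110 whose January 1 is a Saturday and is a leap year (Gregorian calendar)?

Jan 1 advances by 2 weekdays after a leap year and by 1 after a common year.
2110: Jan 1 is Wednesday.
2111: Thursday
2112: Friday (leap)
2113: Sunday
2114: Monday
2115: Tuesday
2116: Wednesday (leap)
2117: Friday
2118: Saturday
2119: Sunday
2120: Monday (leap)
2121: Wednesday
2122: Thursday
2123: Friday
2124: Saturday (leap)
2124 begins on a Saturday and is a leap year.

2124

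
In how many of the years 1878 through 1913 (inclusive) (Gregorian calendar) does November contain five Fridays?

11

November has 30 days; it has five Fridays when Friday falls among the first (month-length − 28) days — i.e. when November 1 is one of Friday/Thursday.
November 1 by year: 1878:Fri✓ 1879:Sat 1880:Mon 1881:Tue 1882:Wed 1883:Thu✓ 1884:Sat 1885:Sun 1886:Mon 1887:Tue 1888:Thu✓ 1889:Fri✓ 1890:Sat 1891:Sun 1892:Tue …(6 more)… 1899:Wed 1900:Thu✓ 1901:Fri✓ 1902:Sat 1903:Sun 1904:Tue 1905:Wed 1906:Thu✓ 1907:Fri✓ 1908:Sun 1909:Mon 1910:Tue 1911:Wed 1912:Fri✓ 1913:Sat
Years with five Fridays: 1878, 1883, 1888, 1889, 1894, 1895, 1900, 1901, 1906, 1907, 1912 → 11.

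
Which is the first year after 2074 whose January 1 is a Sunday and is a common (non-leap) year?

Jan 1 advances by 2 weekdays after a leap year and by 1 after a common year.
2074: Jan 1 is Monday.
2075: Tuesday
2076: Wednesday (leap)
2077: Friday
2078: Saturday
2079: Sunday
2079 begins on a Sunday and is a common year.

2079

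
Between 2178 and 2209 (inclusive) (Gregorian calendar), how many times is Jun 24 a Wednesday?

Track Jun 24's weekday year by year (advancing +1, or +2 across a Feb 29):
  2178: Wed ✓  2179: Thu (+1)  2180: Sat (+2)  2181: Sun (+1)  2182: Mon (+1)
  2183: Tue (+1)  2184: Thu (+2)  2185: Fri (+1)  2186: Sat (+1)  2187: Sun (+1)
  2188: Tue (+2)  2189: Wed (+1) ✓  2190: Thu (+1)  2191: Fri (+1)  … (4 more years) …
  2196: Fri (+2)  2197: Sat (+1)  2198: Sun (+1)  2199: Mon (+1)  2200: Tue (+1)
  2201: Wed (+1) ✓  2202: Thu (+1)  2203: Fri (+1)  2204: Sun (+2)  2205: Mon (+1)
  2206: Tue (+1)  2207: Wed (+1) ✓  2208: Fri (+2)  2209: Sat (+1)
Wednesday years: 2178, 2189, 2195, 2201, 2207 — 5 in total.

5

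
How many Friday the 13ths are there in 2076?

2

Check the 13th of each month of 2076: Jan 13: Mon, Feb 13: Thu, Mar 13: Fri, Apr 13: Mon, May 13: Wed, Jun 13: Sat, Jul 13: Mon, Aug 13: Thu, Sep 13: Sun, Oct 13: Tue, Nov 13: Fri, Dec 13: Sun.
Friday occurs in March, November — 2 months.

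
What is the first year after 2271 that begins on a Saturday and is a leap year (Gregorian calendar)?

2276

Jan 1 advances by 2 weekdays after a leap year and by 1 after a common year.
2271: Jan 1 is Sunday.
2272: Monday (leap)
2273: Wednesday
2274: Thursday
2275: Friday
2276: Saturday (leap)
2276 begins on a Saturday and is a leap year.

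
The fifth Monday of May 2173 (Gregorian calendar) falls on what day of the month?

May 1, 2173 is a Saturday, so the first Monday is the 3rd.
The fifth Monday is 3 + 28 = 31.

31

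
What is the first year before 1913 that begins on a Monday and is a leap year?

Jan 1 advances by 2 weekdays after a leap year and by 1 after a common year.
1913: Jan 1 is Wednesday.
1912: Monday (leap)
1912 begins on a Monday and is a leap year.

1912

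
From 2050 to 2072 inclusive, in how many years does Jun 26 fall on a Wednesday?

Track Jun 26's weekday year by year (advancing +1, or +2 across a Feb 29):
  2050: Sun  2051: Mon (+1)  2052: Wed (+2) ✓  2053: Thu (+1)  2054: Fri (+1)
  2055: Sat (+1)  2056: Mon (+2)  2057: Tue (+1)  2058: Wed (+1) ✓  2059: Thu (+1)
  2060: Sat (+2)  2061: Sun (+1)  2062: Mon (+1)  2063: Tue (+1)  2064: Thu (+2)
  2065: Fri (+1)  2066: Sat (+1)  2067: Sun (+1)  2068: Tue (+2)  2069: Wed (+1) ✓
  2070: Thu (+1)  2071: Fri (+1)  2072: Sun (+2)
Wednesday years: 2052, 2058, 2069 — 3 in total.

3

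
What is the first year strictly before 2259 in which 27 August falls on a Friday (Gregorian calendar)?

2258

From one year to the next, a fixed date's weekday advances by 1, or by 2 when a Feb 29 lies between the two dates.
2259: August 27 is Saturday.
2258: Friday (−1)
27 August falls on a Friday in 2258.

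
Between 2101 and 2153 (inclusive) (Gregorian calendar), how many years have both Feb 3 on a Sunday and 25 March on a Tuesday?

Check each year's weekday for Feb 3 and 25 March:
  2101: Thu/Fri  2102: Fri/Sat  2103: Sat/Sun  2104: Sun/Tue ✓  2105: Tue/Wed  2106: Wed/Thu  2107: Thu/Fri  2108: Fri/Sun  2109: Sun/Mon  2110: Mon/Tue  2111: Tue/Wed  2112: Wed/Fri  2113: Fri/Sat  2114: Sat/Sun  …(25 more)…  2140: Wed/Fri  2141: Fri/Sat  2142: Sat/Sun  2143: Sun/Mon  2144: Mon/Wed  2145: Wed/Thu  2146: Thu/Fri  2147: Fri/Sat  2148: Sat/Mon  2149: Mon/Tue  2150: Tue/Wed  2151: Wed/Thu  2152: Thu/Sat  2153: Sat/Sun
Both conditions hold in: 2104, 2132 — 2.

2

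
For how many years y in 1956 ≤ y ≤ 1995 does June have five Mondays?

11

June has 30 days; it has five Mondays when Monday falls among the first (month-length − 28) days — i.e. when June 1 is one of Monday/Sunday.
June 1 by year: 1956:Fri 1957:Sat 1958:Sun✓ 1959:Mon✓ 1960:Wed 1961:Thu 1962:Fri 1963:Sat 1964:Mon✓ 1965:Tue 1966:Wed 1967:Thu 1968:Sat 1969:Sun✓ 1970:Mon✓ …(10 more)… 1981:Mon✓ 1982:Tue 1983:Wed 1984:Fri 1985:Sat 1986:Sun✓ 1987:Mon✓ 1988:Wed 1989:Thu 1990:Fri 1991:Sat 1992:Mon✓ 1993:Tue 1994:Wed 1995:Thu
Years with five Mondays: 1958, 1959, 1964, 1969, 1970, 1975, 1980, 1981, 1986, 1987, 1992 → 11.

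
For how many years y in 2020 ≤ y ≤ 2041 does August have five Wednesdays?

August has 31 days; it has five Wednesdays when Wednesday falls among the first (month-length − 28) days — i.e. when August 1 is one of Wednesday/Tuesday/Monday.
August 1 by year: 2020:Sat 2021:Sun 2022:Mon✓ 2023:Tue✓ 2024:Thu 2025:Fri 2026:Sat 2027:Sun 2028:Tue✓ 2029:Wed✓ 2030:Thu 2031:Fri 2032:Sun 2033:Mon✓ 2034:Tue✓ 2035:Wed✓ 2036:Fri 2037:Sat 2038:Sun 2039:Mon✓ 2040:Wed✓ 2041:Thu
Years with five Wednesdays: 2022, 2023, 2028, 2029, 2033, 2034, 2035, 2039, 2040 → 9.

9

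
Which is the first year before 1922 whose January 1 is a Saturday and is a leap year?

1916

Jan 1 advances by 2 weekdays after a leap year and by 1 after a common year.
1922: Jan 1 is Sunday.
1921: Saturday
1920: Thursday (leap)
1919: Wednesday
1918: Tuesday
1917: Monday
1916: Saturday (leap)
1916 begins on a Saturday and is a leap year.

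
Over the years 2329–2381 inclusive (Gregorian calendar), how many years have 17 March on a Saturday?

Track 17 March's weekday year by year (advancing +1, or +2 across a Feb 29):
  2329: Sun  2330: Mon (+1)  2331: Tue (+1)  2332: Thu (+2)  2333: Fri (+1)
  2334: Sat (+1) ✓  2335: Sun (+1)  2336: Tue (+2)  2337: Wed (+1)  2338: Thu (+1)
  2339: Fri (+1)  2340: Sun (+2)  2341: Mon (+1)  2342: Tue (+1)  … (25 more years) …
  2368: Sun (+2)  2369: Mon (+1)  2370: Tue (+1)  2371: Wed (+1)  2372: Fri (+2)
  2373: Sat (+1) ✓  2374: Sun (+1)  2375: Mon (+1)  2376: Wed (+2)  2377: Thu (+1)
  2378: Fri (+1)  2379: Sat (+1) ✓  2380: Mon (+2)  2381: Tue (+1)
Saturday years: 2334, 2345, 2351, 2356, 2362, 2373, 2379 — 7 in total.

7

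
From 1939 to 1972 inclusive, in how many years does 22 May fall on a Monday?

6

Track 22 May's weekday year by year (advancing +1, or +2 across a Feb 29):
  1939: Mon ✓  1940: Wed (+2)  1941: Thu (+1)  1942: Fri (+1)  1943: Sat (+1)
  1944: Mon (+2) ✓  1945: Tue (+1)  1946: Wed (+1)  1947: Thu (+1)  1948: Sat (+2)
  1949: Sun (+1)  1950: Mon (+1) ✓  1951: Tue (+1)  1952: Thu (+2)  … (6 more years) …
  1959: Fri (+1)  1960: Sun (+2)  1961: Mon (+1) ✓  1962: Tue (+1)  1963: Wed (+1)
  1964: Fri (+2)  1965: Sat (+1)  1966: Sun (+1)  1967: Mon (+1) ✓  1968: Wed (+2)
  1969: Thu (+1)  1970: Fri (+1)  1971: Sat (+1)  1972: Mon (+2) ✓
Monday years: 1939, 1944, 1950, 1961, 1967, 1972 — 6 in total.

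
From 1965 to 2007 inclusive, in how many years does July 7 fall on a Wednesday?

7

Track July 7's weekday year by year (advancing +1, or +2 across a Feb 29):
  1965: Wed ✓  1966: Thu (+1)  1967: Fri (+1)  1968: Sun (+2)  1969: Mon (+1)
  1970: Tue (+1)  1971: Wed (+1) ✓  1972: Fri (+2)  1973: Sat (+1)  1974: Sun (+1)
  1975: Mon (+1)  1976: Wed (+2) ✓  1977: Thu (+1)  1978: Fri (+1)  … (15 more years) …
  1994: Thu (+1)  1995: Fri (+1)  1996: Sun (+2)  1997: Mon (+1)  1998: Tue (+1)
  1999: Wed (+1) ✓  2000: Fri (+2)  2001: Sat (+1)  2002: Sun (+1)  2003: Mon (+1)
  2004: Wed (+2) ✓  2005: Thu (+1)  2006: Fri (+1)  2007: Sat (+1)
Wednesday years: 1965, 1971, 1976, 1982, 1993, 1999, 2004 — 7 in total.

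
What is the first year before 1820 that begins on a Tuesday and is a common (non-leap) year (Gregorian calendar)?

Jan 1 advances by 2 weekdays after a leap year and by 1 after a common year.
1820: Jan 1 is Saturday (leap).
1819: Friday
1818: Thursday
1817: Wednesday
1816: Monday (leap)
1815: Sunday
1814: Saturday
1813: Friday
1812: Wednesday (leap)
1811: Tuesday
1811 begins on a Tuesday and is a common year.

1811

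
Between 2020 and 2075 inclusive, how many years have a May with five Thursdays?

May has 31 days; it has five Thursdays when Thursday falls among the first (month-length − 28) days — i.e. when May 1 is one of Thursday/Wednesday/Tuesday.
May 1 by year: 2020:Fri 2021:Sat 2022:Sun 2023:Mon 2024:Wed✓ 2025:Thu✓ 2026:Fri 2027:Sat 2028:Mon 2029:Tue✓ 2030:Wed✓ 2031:Thu✓ 2032:Sat 2033:Sun 2034:Mon …(26 more)… 2061:Sun 2062:Mon 2063:Tue✓ 2064:Thu✓ 2065:Fri 2066:Sat 2067:Sun 2068:Tue✓ 2069:Wed✓ 2070:Thu✓ 2071:Fri 2072:Sun 2073:Mon 2074:Tue✓ 2075:Wed✓
Years with five Thursdays: 2024, 2025, 2029, 2030, 2031, 2035, 2036, 2040, 2041, 2042, 2046, 2047, 2052, 2053, 2057, 2058, 2059, 2063, 2064, 2068, 2069, 2070, 2074, 2075 → 24.

24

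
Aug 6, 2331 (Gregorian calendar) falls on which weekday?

January 1, 2331 is a Thursday.
August 6 is day 218 of the year, i.e. 217 days after Jan 1.
217 mod 7 = 0, so advance 0 weekdays from Thursday: Thursday.

Thursday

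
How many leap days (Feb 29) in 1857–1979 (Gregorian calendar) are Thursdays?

4

Leap years in 1857–1979: 29 of them.
Feb 29 weekday advances by 5 (mod 7) from one leap year to the next four years later (or differs when a century non-leap intervenes).
Leap-day weekdays: 1860:Wed 1864:Mon 1868:Sat 1872:Thu✓ 1876:Tue 1880:Sun 1884:Fri 1888:Wed 1892:Mon 1896:Sat 1904:Mon 1908:Sat 1912:Thu✓ …(3 more)… 1928:Wed 1932:Mon 1936:Sat 1940:Thu✓ 1944:Tue 1948:Sun 1952:Fri 1956:Wed 1960:Mon 1964:Sat 1968:Thu✓ 1972:Tue 1976:Sun
Thursday: 1872, 1912, 1940, 1968 → 4.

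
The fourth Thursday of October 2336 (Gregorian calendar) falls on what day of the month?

October 1, 2336 is a Thursday, so the first Thursday is the 1st.
The fourth Thursday is 1 + 21 = 22.

22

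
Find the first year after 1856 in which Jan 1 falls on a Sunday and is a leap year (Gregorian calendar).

Jan 1 advances by 2 weekdays after a leap year and by 1 after a common year.
1856: Jan 1 is Tuesday (leap).
1857: Thursday
1858: Friday
1859: Saturday
1860: Sunday (leap)
1860 begins on a Sunday and is a leap year.

1860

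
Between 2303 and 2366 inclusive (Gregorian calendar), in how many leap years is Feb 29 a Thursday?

Leap years in 2303–2366: 16 of them.
Feb 29 weekday advances by 5 (mod 7) from one leap year to the next four years later (or differs when a century non-leap intervenes).
Leap-day weekdays: 2304:Mon 2308:Sat 2312:Thu✓ 2316:Tue 2320:Sun 2324:Fri 2328:Wed 2332:Mon 2336:Sat 2340:Thu✓ 2344:Tue 2348:Sun 2352:Fri 2356:Wed 2360:Mon 2364:Sat
Thursday: 2312, 2340 → 2.

2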